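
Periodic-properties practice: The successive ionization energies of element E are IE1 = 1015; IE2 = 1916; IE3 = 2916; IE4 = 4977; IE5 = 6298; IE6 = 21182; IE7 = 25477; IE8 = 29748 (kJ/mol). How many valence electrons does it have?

5

Look for the largest jump between consecutive ionization energies: IE6/IE5 ≈ 3.4, far larger than any earlier ratio.
That jump marks the point where a core electron is being removed. So the atom has 5 valence electrons.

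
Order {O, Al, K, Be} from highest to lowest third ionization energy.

Be > O > K > Al

After 2 electrons have been removed, what remains? O²⁺ still has 4 valence electrons; Al²⁺ still has 1 valence electron; K²⁺ is already 1 electron into the core; Be²⁺ is the bare [He] core.
Usually core removal costs more than valence removal, but here the competition is close: a tightly held n=2 valence electron can cost more to remove than an n=3 core electron, so the actual values have to decide it.
Valence configurations: O²⁺ [He]2s²2p², Al²⁺ [Ne]3s¹.
The numbers (kJ/mol): O 5300, Al 2745, K 4420, Be 14849.
Putting it together, IE_3: Al < K < O < Be.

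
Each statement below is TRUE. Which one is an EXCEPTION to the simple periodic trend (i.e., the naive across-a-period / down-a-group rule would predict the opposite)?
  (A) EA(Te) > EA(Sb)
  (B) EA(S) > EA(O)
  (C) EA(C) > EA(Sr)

The general trend: electron affinity increases across a period and decreases down a group.
(A) Te (period 5, group 16) vs Sb (period 5, group 15): the stated order agrees with the simple trend.
(B) S (period 3, group 16) vs O (period 2, group 16): the stated order contradicts the simple trend.
(C) C (period 2, group 14) vs Sr (period 5, group 2): the stated order agrees with the simple trend.
The exception is (B): the compact 2p subshell of O repels the added electron more than S's larger 3p does.

(B)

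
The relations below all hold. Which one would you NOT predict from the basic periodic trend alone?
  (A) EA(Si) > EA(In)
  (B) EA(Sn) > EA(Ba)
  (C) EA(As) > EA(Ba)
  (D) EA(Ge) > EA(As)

The general trend: electron affinity increases across a period and decreases down a group.
(A) Si (period 3, group 14) vs In (period 5, group 13): the stated order agrees with the simple trend.
(B) Sn (period 5, group 14) vs Ba (period 6, group 2): the stated order agrees with the simple trend.
(C) As (period 4, group 15) vs Ba (period 6, group 2): the stated order agrees with the simple trend.
(D) Ge (period 4, group 14) vs As (period 4, group 15): the stated order contradicts the simple trend.
The exception is (D): adding an electron to As's half-filled 4p³ is unfavourable, so Ge (4p²) has the more exothermic EA.

(D)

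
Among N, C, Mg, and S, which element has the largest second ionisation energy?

N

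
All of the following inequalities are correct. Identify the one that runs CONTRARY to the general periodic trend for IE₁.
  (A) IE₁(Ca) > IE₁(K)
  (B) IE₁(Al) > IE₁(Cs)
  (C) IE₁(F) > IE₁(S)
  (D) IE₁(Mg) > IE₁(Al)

(D)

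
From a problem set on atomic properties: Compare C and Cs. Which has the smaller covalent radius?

C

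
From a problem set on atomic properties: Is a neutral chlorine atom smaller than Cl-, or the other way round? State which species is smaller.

Forming Cl- adds 1 electron to Cl. More electron–electron repulsion in the same shell, with unchanged nuclear charge, lets the cloud expand.
An anion is larger than its parent atom: Cl- > Cl.

Cl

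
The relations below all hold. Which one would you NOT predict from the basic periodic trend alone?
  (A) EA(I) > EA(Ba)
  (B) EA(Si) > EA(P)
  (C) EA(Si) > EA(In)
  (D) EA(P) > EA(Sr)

(B)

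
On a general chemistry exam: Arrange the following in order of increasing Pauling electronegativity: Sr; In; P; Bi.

Sr < In < Bi < P

Smaller atoms with higher effective nuclear charge are more electronegative.
Neither a single period nor a single group — weigh both effects.
In > Sr: In lies to the right of Sr in period 5, so the across-period effect alone puts In higher.
Bi > In: the two effects oppose for this pair; the across-period effect wins (2.02 vs 1.78).
P > Bi: they share group 15; the group trend gives P the larger value.
Tabulated electronegativity (Pauling): P 2.19, Sr 0.95, In 1.78, Bi 2.02.
So from lowest to highest: Sr < In < Bi < P.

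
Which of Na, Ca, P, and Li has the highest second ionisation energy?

Li

After 1 electron has been removed, what remains? Na⁺ is the bare [Ne] core; Ca⁺ still has 1 valence electron; P⁺ still has 4 valence electrons; Li⁺ is the bare [He] core.
Pulling an electron out of a noble-gas core costs far more than removing a remaining valence electron, so Na and Li sit at the high end of IE_2.
Valence configurations: Ca⁺ [Ar]4s¹, P⁺ [Ne]3s²3p².
Tabulated IE_2 (kJ/mol): Na 4562, Ca 1145, P 1907, Li 7298.
Hence IE_2: Ca < P < Na < Li.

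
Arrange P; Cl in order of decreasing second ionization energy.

IE_2 is the cost of taking one more electron from the +1 cation: P⁺ still has 4 valence electrons; Cl⁺ still has 6 valence electrons.
All are still removing valence electrons, so compare the +1 ions as you would atoms: IE_2 generally rises across a period (higher Z_eff) and falls down a group (larger shell), subject to the usual subshell exceptions.
Valence configurations: P⁺ [Ne]3s²3p², Cl⁺ [Ne]3s²3p⁴.
Tabulated IE_2 (kJ/mol): P 1907, Cl 2298.
Putting it together, IE_2: P < Cl.

Cl, P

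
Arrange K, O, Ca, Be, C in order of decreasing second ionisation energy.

O, K, C, Be, Ca

IE_2 is the cost of taking one more electron from the +1 cation: K⁺ is the bare [Ar] core; O⁺ still has 5 valence electrons; Ca⁺ still has 1 valence electron; Be⁺ still has 1 valence electron; C⁺ still has 3 valence electrons.
Usually core removal costs more than valence removal, but here the competition is close: a tightly held n=2 valence electron can cost more to remove than an n=3 core electron, so the actual values have to decide it.
Valence configurations: O⁺ [He]2s²2p³, Ca⁺ [Ar]4s¹, Be⁺ [He]2s¹, C⁺ [He]2s²2p¹.
Approximate IE_2 values (kJ/mol): K 3052, O 3388, Ca 1145, Be 1757, C 2353.
Hence IE_2: Ca < Be < C < K < O.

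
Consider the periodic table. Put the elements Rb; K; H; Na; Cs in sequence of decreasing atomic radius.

Cs, Rb, K, Na, H

Moving right in a period, electrons are added to the same shell under a stronger nuclear pull, so atoms get smaller; moving down, a new shell is opened and atoms get larger.
All are in group 1, so atomic radius increases down the group.
So from largest to smallest: Cs > Rb > K > Na > H.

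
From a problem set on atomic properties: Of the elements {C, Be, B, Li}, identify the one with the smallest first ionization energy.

Li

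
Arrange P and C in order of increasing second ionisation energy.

P < C

Consider each +1 ion: P⁺ still has 4 valence electrons; C⁺ still has 3 valence electrons.
All are still removing valence electrons, so compare the +1 ions as you would atoms: IE_2 generally rises across a period (higher Z_eff) and falls down a group (larger shell), subject to the usual subshell exceptions.
Valence configurations: P⁺ [Ne]3s²3p², C⁺ [He]2s²2p¹.
Tabulated IE_2 (kJ/mol): P 1907, C 2353.
Hence IE_2: P < C.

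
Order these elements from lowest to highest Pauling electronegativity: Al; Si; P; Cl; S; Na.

Na is in period 3, group 1; Al is in period 3, group 13; Si is in period 3, group 14; P is in period 3, group 15; S is in period 3, group 16; Cl is in period 3, group 17.
Smaller atoms with higher effective nuclear charge are more electronegative.
All lie in period 3, so electronegativity increases left to right.
So from lowest to highest: Na < Al < Si < P < S < Cl.

Na < Al < Si < P < S < Cl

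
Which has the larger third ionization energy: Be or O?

Be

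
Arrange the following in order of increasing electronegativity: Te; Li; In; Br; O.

Li < In < Te < Br < O

Li is in period 2, group 1; O is in period 2, group 16; Br is in period 4, group 17; In is in period 5, group 13; Te is in period 5, group 16.
EN rises left→right (higher Z_eff, smaller atoms) and falls top→bottom (larger, more shielded atoms).
These span different periods and groups, so the two trends combine.
In > Li: period and group pull opposite ways; the across-period shift dominates (1.78 vs 0.98).
Te > In: both are in period 5; the period trend gives Te the larger value.
Br > Te: both effects reinforce here, so Br is clearly the higher of the two.
O > Br: the two effects oppose for this pair; the down-group effect wins (3.44 vs 2.96).
Approximate values (Pauling): Li 0.98, O 3.44, Br 2.96, In 1.78, Te 2.10.
So from lowest to highest: Li < In < Te < Br < O.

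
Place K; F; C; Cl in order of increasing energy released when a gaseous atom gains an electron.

K, C, F, Cl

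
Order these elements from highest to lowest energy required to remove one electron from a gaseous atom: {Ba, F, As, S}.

F is in period 2, group 17; S is in period 3, group 16; As is in period 4, group 15; Ba is in period 6, group 2.
First ionization energy rises across a period (greater Z_eff holds electrons more tightly) and falls down a group (valence electrons are farther from the nucleus).
Neither a single period nor a single group — weigh both effects.
As > Ba: relative to Ba, both the across-period and down-group shifts push As's first ionization energy up.
S > As: relative to As, both the across-period and down-group shifts push S's first ionization energy up.
F > S: both effects reinforce here, so F is clearly the higher of the two.
For reference (kJ/mol): F 1681, S 1000, As 947, Ba 503.
So from highest to lowest: F > S > As > Ba.

F, S, As, Ba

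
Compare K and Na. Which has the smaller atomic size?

Na

Atomic radius shrinks across a period as nuclear charge pulls the same shell inward, and grows down a group as new shells are added.
All are in group 1, so atomic radius increases down the group.
So Na has the smaller atomic size (Na < K).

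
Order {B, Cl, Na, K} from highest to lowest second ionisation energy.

After 1 electron has been removed, what remains? B⁺ still has 2 valence electrons; Cl⁺ still has 6 valence electrons; Na⁺ is the bare [Ne] core; K⁺ is the bare [Ar] core.
Breaking into a closed-shell core is much more expensive than removing a leftover valence electron — K and Na have the largest IE_2 here.
Valence configurations: B⁺ [He]2s², Cl⁺ [Ne]3s²3p⁴.
The numbers (kJ/mol): B 2427, Cl 2298, Na 4562, K 3052.
Overall IE_2 order: Cl < B < K < Na.

Na > K > B > Cl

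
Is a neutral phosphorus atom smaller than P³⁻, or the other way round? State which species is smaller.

P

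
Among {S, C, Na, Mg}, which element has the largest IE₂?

Na

After 1 electron has been removed, what remains? S⁺ still has 5 valence electrons; C⁺ still has 3 valence electrons; Na⁺ is the bare [Ne] core; Mg⁺ still has 1 valence electron.
Core electrons are held far more tightly than valence electrons, so Na tops the IE_2 order.
Valence configurations: S⁺ [Ne]3s²3p³, C⁺ [He]2s²2p¹, Mg⁺ [Ne]3s¹.
Tabulated IE_2 (kJ/mol): S 2252, C 2353, Na 4562, Mg 1451.
So the second ionization energies run Mg < S < C < Na.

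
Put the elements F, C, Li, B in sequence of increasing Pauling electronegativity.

Li is in period 2, group 1; B is in period 2, group 13; C is in period 2, group 14; F is in period 2, group 17.
Atoms toward the upper right of the periodic table pull bonding electrons most strongly.
All lie in period 2, so electronegativity increases left to right.
So from lowest to highest: Li < B < C < F.

Li < B < C < F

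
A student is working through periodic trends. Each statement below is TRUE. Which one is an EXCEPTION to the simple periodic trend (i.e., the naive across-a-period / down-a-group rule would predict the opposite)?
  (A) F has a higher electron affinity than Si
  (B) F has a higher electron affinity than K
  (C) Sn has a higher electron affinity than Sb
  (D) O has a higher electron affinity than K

The general trend: electron affinity increases across a period and decreases down a group.
(A) F (period 2, group 17) vs Si (period 3, group 14): the stated order agrees with the simple trend.
(B) F (period 2, group 17) vs K (period 4, group 1): the stated order agrees with the simple trend.
(C) Sn (period 5, group 14) vs Sb (period 5, group 15): the stated order contradicts the simple trend.
(D) O (period 2, group 16) vs K (period 4, group 1): the stated order agrees with the simple trend.
The exception is (C): adding an electron to Sb's half-filled 5p³ is unfavourable, so Sn has the more exothermic EA.

(C)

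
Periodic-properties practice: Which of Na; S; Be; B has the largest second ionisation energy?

Na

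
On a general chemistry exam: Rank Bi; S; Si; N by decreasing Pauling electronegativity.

N > S > Bi > Si

N is in period 2, group 15; Si is in period 3, group 14; S is in period 3, group 16; Bi is in period 6, group 15.
EN rises left→right (higher Z_eff, smaller atoms) and falls top→bottom (larger, more shielded atoms).
Here both period and group differ, so the two effects have to be weighed against each other.
Bi > Si: the two effects oppose for this pair; the across-period effect wins (2.02 vs 1.90).
S > Bi: both effects reinforce here, so S is clearly the higher of the two.
N > S: period and group pull opposite ways; the down-group shift dominates (3.04 vs 2.58).
Approximate values (Pauling): N 3.04, Si 1.90, S 2.58, Bi 2.02.
So from highest to lowest: N > S > Bi > Si.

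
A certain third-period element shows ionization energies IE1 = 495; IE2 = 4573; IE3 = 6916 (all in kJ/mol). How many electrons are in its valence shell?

1

Look for the largest jump between consecutive ionization energies: IE2/IE1 ≈ 9.2, far larger than any earlier ratio.
That jump marks the point where a core electron is being removed. So the atom has 1 valence electron.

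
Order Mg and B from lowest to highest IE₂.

IE_2 is the cost of taking one more electron from the +1 cation: Mg⁺ still has 1 valence electron; B⁺ still has 2 valence electrons.
All are still removing valence electrons, so compare the +1 ions as you would atoms: IE_2 generally rises across a period (higher Z_eff) and falls down a group (larger shell), subject to the usual subshell exceptions.
Valence configurations: Mg⁺ [Ne]3s¹, B⁺ [He]2s².
The numbers (kJ/mol): Mg 1451, B 2427.
Hence IE_2: Mg < B.

Mg, B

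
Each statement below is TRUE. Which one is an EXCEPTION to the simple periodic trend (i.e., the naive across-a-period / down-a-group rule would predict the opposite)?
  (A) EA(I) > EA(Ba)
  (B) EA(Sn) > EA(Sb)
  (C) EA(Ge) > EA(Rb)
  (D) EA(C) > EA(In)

The general trend: electron affinity increases across a period and decreases down a group.
(A) I (period 5, group 17) vs Ba (period 6, group 2): the stated order agrees with the simple trend.
(B) Sn (period 5, group 14) vs Sb (period 5, group 15): the stated order contradicts the simple trend.
(C) Ge (period 4, group 14) vs Rb (period 5, group 1): the stated order agrees with the simple trend.
(D) C (period 2, group 14) vs In (period 5, group 13): the stated order agrees with the simple trend.
The exception is (B): adding an electron to Sb's half-filled 5p³ is unfavourable, so Sn has the more exothermic EA.

(B)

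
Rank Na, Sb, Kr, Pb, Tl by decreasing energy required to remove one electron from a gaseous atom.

Na is in period 3, group 1; Kr is in period 4, group 18; Sb is in period 5, group 15; Tl is in period 6, group 13; Pb is in period 6, group 14.
Across a period the outer electron is held more tightly (higher IE₁); down a group it sits in a higher shell, more shielded, and comes off more easily.
Here both period and group differ, so the two effects have to be weighed against each other.
Tl > Na: the two effects oppose for this pair; the across-period effect wins (589 vs 496 kJ/mol).
Pb > Tl: Pb lies to the right of Tl in period 6, so the across-period effect alone puts Pb higher.
Sb > Pb: relative to Pb, both the across-period and down-group shifts push Sb's first ionization energy up.
Kr > Sb: relative to Sb, both the across-period and down-group shifts push Kr's first ionization energy up.
Approximate values (kJ/mol): Na 496, Kr 1351, Sb 831, Tl 589, Pb 716.
So from highest to lowest: Kr > Sb > Pb > Tl > Na.

Kr, Sb, Pb, Tl, Na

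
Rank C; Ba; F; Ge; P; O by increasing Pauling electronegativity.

Ba < Ge < P < C < O < F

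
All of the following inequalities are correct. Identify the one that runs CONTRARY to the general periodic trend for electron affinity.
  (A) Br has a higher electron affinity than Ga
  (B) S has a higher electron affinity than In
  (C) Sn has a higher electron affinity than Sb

(C)

The general trend: electron affinity increases across a period and decreases down a group.
(A) Br (period 4, group 17) vs Ga (period 4, group 13): the stated order agrees with the simple trend.
(B) S (period 3, group 16) vs In (period 5, group 13): the stated order agrees with the simple trend.
(C) Sn (period 5, group 14) vs Sb (period 5, group 15): the stated order contradicts the simple trend.
The exception is (C): adding an electron to Sb's half-filled 5p³ is unfavourable, so Sn has the more exothermic EA.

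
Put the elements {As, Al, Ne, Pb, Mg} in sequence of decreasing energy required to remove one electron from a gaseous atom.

Across a period the outer electron is held more tightly (higher IE₁); down a group it sits in a higher shell, more shielded, and comes off more easily.
These span different periods and groups, so the two trends combine.
Pb > Al: the two effects oppose for this pair; the across-period effect wins (716 vs 578 kJ/mol).
Mg > Pb: period and group pull opposite ways; the down-group shift dominates (738 vs 716 kJ/mol).
As > Mg: period and group pull opposite ways; the across-period shift dominates (947 vs 738 kJ/mol).
Ne > As: both effects reinforce here, so Ne is clearly the higher of the two.
Note the exception: Mg has a higher first ionization energy than Al, contrary to the simple trend — Al's single 3p electron is easier to remove than one from Mg's filled 3s².
Approximate values (kJ/mol): Ne 2081, Mg 738, Al 578, As 947, Pb 716.
So from highest to lowest: Ne > As > Mg > Pb > Al.

Ne > As > Mg > Pb > Al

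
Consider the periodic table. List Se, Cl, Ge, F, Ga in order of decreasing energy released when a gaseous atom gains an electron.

Cl, F, Se, Ge, Ga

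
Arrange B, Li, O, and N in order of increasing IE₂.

B, N, O, Li

The second ionization energy removes an electron from the +1 ion. For each element: B⁺ still has 2 valence electrons; Li⁺ is the bare [He] core; O⁺ still has 5 valence electrons; N⁺ still has 4 valence electrons.
Pulling an electron out of a noble-gas core costs far more than removing a remaining valence electron, so Li sits at the high end of IE_2.
Valence configurations: B⁺ [He]2s², O⁺ [He]2s²2p³, N⁺ [He]2s²2p².
Tabulated IE_2 (kJ/mol): B 2427, Li 7298, O 3388, N 2856.
Overall IE_2 order: B < N < O < Li.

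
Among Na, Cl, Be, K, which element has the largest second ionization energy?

Na

After 1 electron has been removed, what remains? Na⁺ is the bare [Ne] core; Cl⁺ still has 6 valence electrons; Be⁺ still has 1 valence electron; K⁺ is the bare [Ar] core.
Core electrons are held far more tightly than valence electrons, so K and Na top the IE_2 order.
Valence configurations: Cl⁺ [Ne]3s²3p⁴, Be⁺ [He]2s¹.
Approximate IE_2 values (kJ/mol): Na 4562, Cl 2298, Be 1757, K 3052.
Hence IE_2: Be < Cl < K < Na.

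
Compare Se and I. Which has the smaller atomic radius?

Radius decreases left→right (rising Z_eff, same n) and increases top→bottom (higher n).
These sit on a diagonal, where the across-period and down-group effects partly cancel.
I > Se: the two effects oppose for this pair; the down-group effect wins (133 vs 116 pm).
Approximate values (pm): Se 116, I 133.
So Se has the smaller atomic radius (Se < I).

Se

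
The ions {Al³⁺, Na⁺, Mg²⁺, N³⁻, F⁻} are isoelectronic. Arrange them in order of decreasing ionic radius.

All of these have 10 electrons, so size is governed by nuclear charge alone: the more protons, the stronger the pull on the same electron cloud, and the smaller the ion.
Nuclear charges: Al³⁺ (Z=13), Mg²⁺ (Z=12), Na⁺ (Z=11), F⁻ (Z=9), N³⁻ (Z=7).
Largest to smallest: N³⁻ > F⁻ > Na⁺ > Mg²⁺ > Al³⁺.

N³⁻ > F⁻ > Na⁺ > Mg²⁺ > Al³⁺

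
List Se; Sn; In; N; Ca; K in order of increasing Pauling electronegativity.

K, Ca, In, Sn, Se, N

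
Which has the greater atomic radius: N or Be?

Be

Be is in period 2, group 2; N is in period 2, group 15.
Across a period the added protons contract the valence shell; down a group each new principal shell makes the atom larger.
All lie in period 2, so atomic radius increases right to left.
So Be has the greater atomic radius (Be > N).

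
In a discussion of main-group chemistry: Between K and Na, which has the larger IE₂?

After 1 electron has been removed, what remains? K⁺ is the bare [Ar] core; Na⁺ is the bare [Ne] core.
All of these are removing an electron from a noble-gas core or deeper; the smaller core (lower principal quantum number) is held far more tightly, and within a period the higher nuclear charge binds the same core more tightly.
Tabulated IE_2 (kJ/mol): K 3052, Na 4562.
Hence IE_2: K < Na.

Na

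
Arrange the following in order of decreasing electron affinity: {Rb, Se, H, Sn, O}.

H is in period 1, group 1; O is in period 2, group 16; Se is in period 4, group 16; Rb is in period 5, group 1; Sn is in period 5, group 14.
Electron affinity generally becomes more exothermic across a period toward the halogens and less exothermic down a group.
Neither a single period nor a single group — weigh both effects.
H > Rb: they share group 1; the group trend gives H the larger value.
Sn > H: period and group pull opposite ways; the across-period shift dominates (107 vs 73 kJ/mol).
O > Sn: relative to Sn, both the across-period and down-group shifts push O's electron affinity up.
Se > O: this pair runs against the simple trend — see the exception note.
Note the exception: Se has a higher electron affinity than O, contrary to the simple trend — O's compact 2p subshell gives strong electron–electron repulsion on the added electron.
Tabulated electron affinity (kJ/mol): H 73, O 141, Se 195, Rb 47, Sn 107.
So from highest to lowest: Se > O > Sn > H > Rb.

Se > O > Sn > H > Rb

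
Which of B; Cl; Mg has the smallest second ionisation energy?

Mg

IE_2 is the cost of taking one more electron from the +1 cation: B⁺ still has 2 valence electrons; Cl⁺ still has 6 valence electrons; Mg⁺ still has 1 valence electron.
All are still removing valence electrons, so compare the +1 ions as you would atoms: IE_2 generally rises across a period (higher Z_eff) and falls down a group (larger shell), subject to the usual subshell exceptions.
Valence configurations: B⁺ [He]2s², Cl⁺ [Ne]3s²3p⁴, Mg⁺ [Ne]3s¹.
The numbers (kJ/mol): B 2427, Cl 2298, Mg 1451.
So the second ionization energies run Mg < Cl < B.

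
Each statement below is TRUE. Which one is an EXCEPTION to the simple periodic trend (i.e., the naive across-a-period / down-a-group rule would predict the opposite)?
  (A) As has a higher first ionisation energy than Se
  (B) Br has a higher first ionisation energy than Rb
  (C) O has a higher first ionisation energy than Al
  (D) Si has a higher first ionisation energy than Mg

(A)

The general trend: first ionisation energy increases across a period and decreases down a group.
(A) As (period 4, group 15) vs Se (period 4, group 16): the stated order contradicts the simple trend.
(B) Br (period 4, group 17) vs Rb (period 5, group 1): the stated order agrees with the simple trend.
(C) O (period 2, group 16) vs Al (period 3, group 13): the stated order agrees with the simple trend.
(D) Si (period 3, group 14) vs Mg (period 3, group 2): the stated order agrees with the simple trend.
The exception is (A): Se (4p⁴) ionizes more easily than half-filled As (4p³).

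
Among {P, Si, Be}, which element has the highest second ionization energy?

P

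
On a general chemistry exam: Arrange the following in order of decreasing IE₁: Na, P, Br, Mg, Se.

Na is in period 3, group 1; Mg is in period 3, group 2; P is in period 3, group 15; Se is in period 4, group 16; Br is in period 4, group 17.
IE₁ increases left→right with effective nuclear charge and decreases top→bottom as the valence shell moves farther out.
These span different periods and groups, so the two trends combine.
Mg > Na: both are in period 3; the period trend gives Mg the larger value.
Se > Mg: period and group pull opposite ways; the across-period shift dominates (941 vs 738 kJ/mol).
P > Se: the two effects oppose for this pair; the down-group effect wins (1012 vs 941 kJ/mol).
Br > P: the two effects oppose for this pair; the across-period effect wins (1140 vs 1012 kJ/mol).
Approximate values (kJ/mol): Na 496, Mg 738, P 1012, Se 941, Br 1140.
So from highest to lowest: Br > P > Se > Mg > Na.

Br > P > Se > Mg > Na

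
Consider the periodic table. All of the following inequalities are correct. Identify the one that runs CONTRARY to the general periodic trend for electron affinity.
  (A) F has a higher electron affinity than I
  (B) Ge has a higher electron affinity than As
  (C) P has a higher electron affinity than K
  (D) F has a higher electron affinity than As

(B)

The general trend: electron affinity increases across a period and decreases down a group.
(A) F (period 2, group 17) vs I (period 5, group 17): the stated order agrees with the simple trend.
(B) Ge (period 4, group 14) vs As (period 4, group 15): the stated order contradicts the simple trend.
(C) P (period 3, group 15) vs K (period 4, group 1): the stated order agrees with the simple trend.
(D) F (period 2, group 17) vs As (period 4, group 15): the stated order agrees with the simple trend.
The exception is (B): adding an electron to As's half-filled 4p³ is unfavourable, so Ge (4p²) has the more exothermic EA.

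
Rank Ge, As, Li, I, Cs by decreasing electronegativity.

Li is in period 2, group 1; Ge is in period 4, group 14; As is in period 4, group 15; I is in period 5, group 17; Cs is in period 6, group 1.
Electronegativity increases across a period and decreases down a group, tracking effective nuclear charge and atomic size.
These span different periods and groups, so the two trends combine.
Li > Cs: Li sits above Cs in group 1, so the down-group effect alone puts Li higher.
Ge > Li: period and group pull opposite ways; the across-period shift dominates (2.01 vs 0.98).
As > Ge: As lies to the right of Ge in period 4, so the across-period effect alone puts As higher.
I > As: the two effects oppose for this pair; the across-period effect wins (2.66 vs 2.18).
Tabulated electronegativity (Pauling): Li 0.98, Ge 2.01, As 2.18, I 2.66, Cs 0.79.
So from highest to lowest: I > As > Ge > Li > Cs.

I > As > Ge > Li > Cs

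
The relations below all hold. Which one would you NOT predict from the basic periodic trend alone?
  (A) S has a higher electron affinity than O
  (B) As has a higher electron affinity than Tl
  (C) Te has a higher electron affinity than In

The general trend: electron affinity increases across a period and decreases down a group.
(A) S (period 3, group 16) vs O (period 2, group 16): the stated order contradicts the simple trend.
(B) As (period 4, group 15) vs Tl (period 6, group 13): the stated order agrees with the simple trend.
(C) Te (period 5, group 16) vs In (period 5, group 13): the stated order agrees with the simple trend.
The exception is (A): the compact 2p subshell of O repels the added electron more than S's larger 3p does.

(A)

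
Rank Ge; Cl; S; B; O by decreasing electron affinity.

Cl, S, O, Ge, B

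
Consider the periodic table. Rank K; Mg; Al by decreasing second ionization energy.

The second ionization energy removes an electron from the +1 ion. For each element: K⁺ is the bare [Ar] core; Mg⁺ still has 1 valence electron; Al⁺ still has 2 valence electrons.
Breaking into a closed-shell core is much more expensive than removing a leftover valence electron — K has the largest IE_2 here.
Valence configurations: Mg⁺ [Ne]3s¹, Al⁺ [Ne]3s².
Approximate IE_2 values (kJ/mol): K 3052, Mg 1451, Al 1817.
So the second ionization energies run Mg < Al < K.

K > Al > Mg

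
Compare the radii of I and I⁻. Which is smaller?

I

Forming I⁻ adds 1 electron to I. More electron–electron repulsion in the same shell, with unchanged nuclear charge, lets the cloud expand.
An anion is larger than its parent atom: I⁻ > I.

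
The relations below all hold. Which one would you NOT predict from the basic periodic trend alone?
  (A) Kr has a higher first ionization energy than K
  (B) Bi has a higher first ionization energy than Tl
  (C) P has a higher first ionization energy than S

(C)

The general trend: first ionization energy increases across a period and decreases down a group.
(A) Kr (period 4, group 18) vs K (period 4, group 1): the stated order agrees with the simple trend.
(B) Bi (period 6, group 15) vs Tl (period 6, group 13): the stated order agrees with the simple trend.
(C) P (period 3, group 15) vs S (period 3, group 16): the stated order contradicts the simple trend.
The exception is (C): S (3p⁴) ionizes more easily than half-filled P (3p³) because the paired 3p electron in S is pushed out by e⁻–e⁻ repulsion.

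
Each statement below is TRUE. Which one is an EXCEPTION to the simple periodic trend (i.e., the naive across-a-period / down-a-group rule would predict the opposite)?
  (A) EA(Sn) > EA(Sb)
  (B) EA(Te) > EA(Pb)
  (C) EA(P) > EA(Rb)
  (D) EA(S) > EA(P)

(A)

The general trend: electron affinity increases across a period and decreases down a group.
(A) Sn (period 5, group 14) vs Sb (period 5, group 15): the stated order contradicts the simple trend.
(B) Te (period 5, group 16) vs Pb (period 6, group 14): the stated order agrees with the simple trend.
(C) P (period 3, group 15) vs Rb (period 5, group 1): the stated order agrees with the simple trend.
(D) S (period 3, group 16) vs P (period 3, group 15): the stated order agrees with the simple trend.
The exception is (A): adding an electron to Sb's half-filled 5p³ is unfavourable, so Sn has the more exothermic EA.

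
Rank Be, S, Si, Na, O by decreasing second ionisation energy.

The second ionization energy removes an electron from the +1 ion. For each element: Be⁺ still has 1 valence electron; S⁺ still has 5 valence electrons; Si⁺ still has 3 valence electrons; Na⁺ is the bare [Ne] core; O⁺ still has 5 valence electrons.
Breaking into a closed-shell core is much more expensive than removing a leftover valence electron — Na has the largest IE_2 here.
Valence configurations: Be⁺ [He]2s¹, S⁺ [Ne]3s²3p³, Si⁺ [Ne]3s²3p¹, O⁺ [He]2s²2p³.
Tabulated IE_2 (kJ/mol): Be 1757, S 2252, Si 1577, Na 4562, O 3388.
Overall IE_2 order: Si < Be < S < O < Na.

Na, O, S, Be, Si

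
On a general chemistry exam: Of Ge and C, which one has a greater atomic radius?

Ge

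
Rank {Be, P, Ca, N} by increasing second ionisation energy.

The second ionization energy removes an electron from the +1 ion. For each element: Be⁺ still has 1 valence electron; P⁺ still has 4 valence electrons; Ca⁺ still has 1 valence electron; N⁺ still has 4 valence electrons.
All are still removing valence electrons, so compare the +1 ions as you would atoms: IE_2 generally rises across a period (higher Z_eff) and falls down a group (larger shell), subject to the usual subshell exceptions.
Valence configurations: Be⁺ [He]2s¹, P⁺ [Ne]3s²3p², Ca⁺ [Ar]4s¹, N⁺ [He]2s²2p².
The numbers (kJ/mol): Be 1757, P 1907, Ca 1145, N 2856.
Putting it together, IE_2: Ca < Be < P < N.

Ca < Be < P < N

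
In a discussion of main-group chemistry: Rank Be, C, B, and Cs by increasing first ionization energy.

Cs < B < Be < C

Be is in period 2, group 2; B is in period 2, group 13; C is in period 2, group 14; Cs is in period 6, group 1.
Across a period the outer electron is held more tightly (higher IE₁); down a group it sits in a higher shell, more shielded, and comes off more easily.
Neither a single period nor a single group — weigh both effects.
B > Cs: relative to Cs, both the across-period and down-group shifts push B's first ionization energy up.
Be > B: this pair runs against the simple trend — see the exception note.
C > Be: C lies to the right of Be in period 2, so the across-period effect alone puts C higher.
Note the exception: Be has a higher first ionization energy than B, contrary to the simple trend — removing B's lone 2p electron is easier than breaking Be's filled 2s².
For reference (kJ/mol): Be 900, B 801, C 1086, Cs 376.
So from lowest to highest: Cs < B < Be < C.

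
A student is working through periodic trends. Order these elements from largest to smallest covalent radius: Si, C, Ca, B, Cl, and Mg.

B is in period 2, group 13; C is in period 2, group 14; Mg is in period 3, group 2; Si is in period 3, group 14; Cl is in period 3, group 17; Ca is in period 4, group 2.
Moving right in a period, electrons are added to the same shell under a stronger nuclear pull, so atoms get smaller; moving down, a new shell is opened and atoms get larger.
Here both period and group differ, so the two effects have to be weighed against each other.
B > C: B lies to the left of C in period 2, so the across-period effect alone puts B larger.
Cl > B: period and group pull opposite ways; the down-group shift dominates (99 vs 85 pm).
Si > Cl: Si lies to the left of Cl in period 3, so the across-period effect alone puts Si larger.
Mg > Si: Mg lies to the left of Si in period 3, so the across-period effect alone puts Mg larger.
Ca > Mg: they share group 2; the group trend gives Ca the larger value.
Approximate values (pm): B 85, C 75, Mg 139, Si 116, Cl 99, Ca 171.
So from largest to smallest: Ca > Mg > Si > Cl > B > C.

Ca > Mg > Si > Cl > B > C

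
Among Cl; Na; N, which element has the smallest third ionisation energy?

Cl

IE_3 is the cost of taking one more electron from the +2 cation: Cl²⁺ still has 5 valence electrons; Na²⁺ is already 1 electron into the core; N²⁺ still has 3 valence electrons.
Breaking into a closed-shell core is much more expensive than removing a leftover valence electron — Na has the largest IE_3 here.
Valence configurations: Cl²⁺ [Ne]3s²3p³, N²⁺ [He]2s²2p¹.
Approximate IE_3 values (kJ/mol): Cl 3822, Na 6910, N 4578.
Hence IE_3: Cl < N < Na.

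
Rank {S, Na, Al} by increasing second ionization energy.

Al < S < Na

After 1 electron has been removed, what remains? S⁺ still has 5 valence electrons; Na⁺ is the bare [Ne] core; Al⁺ still has 2 valence electrons.
Core electrons are held far more tightly than valence electrons, so Na tops the IE_2 order.
Valence configurations: S⁺ [Ne]3s²3p³, Al⁺ [Ne]3s².
The numbers (kJ/mol): S 2252, Na 4562, Al 1817.
Putting it together, IE_2: Al < S < Na.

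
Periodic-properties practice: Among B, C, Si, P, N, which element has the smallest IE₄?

After 3 electrons have been removed, what remains? B³⁺ is the bare [He] core; C³⁺ still has 1 valence electron; Si³⁺ still has 1 valence electron; P³⁺ still has 2 valence electrons; N³⁺ still has 2 valence electrons.
Pulling an electron out of a noble-gas core costs far more than removing a remaining valence electron, so B sits at the high end of IE_4.
Valence configurations: C³⁺ [He]2s¹, Si³⁺ [Ne]3s¹, P³⁺ [Ne]3s², N³⁺ [He]2s².
The numbers (kJ/mol): B 25026, C 6223, Si 4356, P 4964, N 7475.
Overall IE_4 order: Si < P < C < N < B.

Si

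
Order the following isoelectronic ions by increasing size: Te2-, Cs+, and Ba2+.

All of these have 54 electrons, so size is governed by nuclear charge alone: the more protons, the stronger the pull on the same electron cloud, and the smaller the ion.
Nuclear charges: Ba2+ (Z=56), Cs+ (Z=55), Te2- (Z=52).
Smallest to largest: Ba2+ < Cs+ < Te2-.

Ba2+ < Cs+ < Te2-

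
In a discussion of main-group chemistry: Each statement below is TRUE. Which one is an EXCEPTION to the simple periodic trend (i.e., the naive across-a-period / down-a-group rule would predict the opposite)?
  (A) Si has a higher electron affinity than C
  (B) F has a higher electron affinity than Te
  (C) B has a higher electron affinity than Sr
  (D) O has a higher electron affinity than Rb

(A)

The general trend: electron affinity increases across a period and decreases down a group.
(A) Si (period 3, group 14) vs C (period 2, group 14): the stated order contradicts the simple trend.
(B) F (period 2, group 17) vs Te (period 5, group 16): the stated order agrees with the simple trend.
(C) B (period 2, group 13) vs Sr (period 5, group 2): the stated order agrees with the simple trend.
(D) O (period 2, group 16) vs Rb (period 5, group 1): the stated order agrees with the simple trend.
The exception is (A): Si's larger, more diffuse 3p orbitals accept an added electron slightly more readily than C's compact 2p.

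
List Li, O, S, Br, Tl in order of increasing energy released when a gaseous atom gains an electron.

Li is in period 2, group 1; O is in period 2, group 16; S is in period 3, group 16; Br is in period 4, group 17; Tl is in period 6, group 13.
Electron affinity generally becomes more exothermic across a period toward the halogens and less exothermic down a group.
Here both period and group differ, so the two effects have to be weighed against each other.
Li > Tl: the two effects oppose for this pair; the down-group effect wins (60 vs 19 kJ/mol).
O > Li: O lies to the right of Li in period 2, so the across-period effect alone puts O higher.
S > O: this pair runs against the simple trend — see the exception note.
Br > S: period and group pull opposite ways; the across-period shift dominates (325 vs 200 kJ/mol).
Note the exception: S has a higher electron affinity than O, contrary to the simple trend — the compact 2p subshell of O repels the added electron more than S's larger 3p does.
Approximate values (kJ/mol): Li 60, O 141, S 200, Br 325, Tl 19.
So from lowest to highest: Tl < Li < O < S < Br.

Tl < Li < O < S < Br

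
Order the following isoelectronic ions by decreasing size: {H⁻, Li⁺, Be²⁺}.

All of these have 2 electrons, so size is governed by nuclear charge alone: the more protons, the stronger the pull on the same electron cloud, and the smaller the ion.
Nuclear charges: Be²⁺ (Z=4), Li⁺ (Z=3), H⁻ (Z=1).
Largest to smallest: H⁻ > Li⁺ > Be²⁺.

H⁻ > Li⁺ > Be²⁺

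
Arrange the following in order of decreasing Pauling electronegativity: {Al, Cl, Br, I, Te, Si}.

Al is in period 3, group 13; Si is in period 3, group 14; Cl is in period 3, group 17; Br is in period 4, group 17; Te is in period 5, group 16; I is in period 5, group 17.
EN rises left→right (higher Z_eff, smaller atoms) and falls top→bottom (larger, more shielded atoms).
These span different periods and groups, so the two trends combine.
Si > Al: Si lies to the right of Al in period 3, so the across-period effect alone puts Si higher.
Te > Si: the two effects oppose for this pair; the across-period effect wins (2.10 vs 1.90).
I > Te: I lies to the right of Te in period 5, so the across-period effect alone puts I higher.
Br > I: Br sits above I in group 17, so the down-group effect alone puts Br higher.
Cl > Br: Cl sits above Br in group 17, so the down-group effect alone puts Cl higher.
For reference (Pauling): Al 1.61, Si 1.90, Cl 3.16, Br 2.96, Te 2.10, I 2.66.
So from highest to lowest: Cl > Br > I > Te > Si > Al.

Cl > Br > I > Te > Si > Al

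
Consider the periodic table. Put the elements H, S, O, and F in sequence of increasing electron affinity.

H, O, S, F

H is in period 1, group 1; O is in period 2, group 16; F is in period 2, group 17; S is in period 3, group 16.
EA tends to increase across a period and decrease down a group, though the pattern is less regular than for IE or radius.
Here both period and group differ, so the two effects have to be weighed against each other.
O > H: the two effects oppose for this pair; the across-period effect wins (141 vs 73 kJ/mol).
S > O: this pair runs against the simple trend — see the exception note.
F > S: relative to S, both the across-period and down-group shifts push F's electron affinity up.
Note the exception: S has a higher electron affinity than O, contrary to the simple trend — the compact 2p subshell of O repels the added electron more than S's larger 3p does.
For reference (kJ/mol): H 73, O 141, F 328, S 200.
So from lowest to highest: H < O < S < F.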